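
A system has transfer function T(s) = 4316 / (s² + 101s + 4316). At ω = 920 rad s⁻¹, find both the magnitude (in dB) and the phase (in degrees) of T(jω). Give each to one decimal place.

|T| = -45.9 dB, ∠T = -173.7 deg

|(j920)² + 101(j920) + 4316| = |-8.4208e+05 + j92920| = 8.472e+05
|T(j920)| = 4316 / 8.472e+05 = 0.0050945
20 log₁₀(0.0050945) = -45.86 dB
∠[(j920)² + 101(j920) + 4316] = ∠[-8.4208e+05 + j92920] = 173.70°
∠T(j920) = −173.70° = -173.70°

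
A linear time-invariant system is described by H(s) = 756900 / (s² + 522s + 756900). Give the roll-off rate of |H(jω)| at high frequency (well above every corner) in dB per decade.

-40 dB/decade

With 0 zeros and 2 poles, the high-frequency asymptotic slope is 20 × (0 − 2) = -40 dB/decade.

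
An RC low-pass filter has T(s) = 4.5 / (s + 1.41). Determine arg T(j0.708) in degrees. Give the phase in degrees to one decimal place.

-26.7°

∠(j0.708 + 1.41) = arctan(0.708/1.41) = 26.66°
∠T(j0.708) = −26.66° = -26.66°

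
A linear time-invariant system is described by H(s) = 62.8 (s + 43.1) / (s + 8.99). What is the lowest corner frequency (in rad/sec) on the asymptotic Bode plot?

Break frequencies occur at each pole and zero magnitude: 8.99 rad/sec, 43.1 rad/sec.
The lowest is 8.99 rad/sec.

8.99 rad/sec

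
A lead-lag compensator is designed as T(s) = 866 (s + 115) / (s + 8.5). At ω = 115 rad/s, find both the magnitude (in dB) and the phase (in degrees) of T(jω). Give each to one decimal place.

|T| = 61.7 dB, ∠T = -40.8°

|j115 + 115| = √(115² + 115²) = 162.6
|j115 + 8.5| = √(115² + 8.5²) = 115.3
|T(j115)| = 866 × 162.6 / 115.3 = 1221.4
20 log₁₀(1221.4) = 61.74 dB
∠(j115 + 115) = arctan(115/115) = 45.00°
∠(j115 + 8.5) = arctan(115/8.5) = 85.77°
∠T(j115) = 45.00° − 85.77° = -40.77°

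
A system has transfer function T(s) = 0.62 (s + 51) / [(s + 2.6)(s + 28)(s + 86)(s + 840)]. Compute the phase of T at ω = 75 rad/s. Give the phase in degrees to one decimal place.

-148.0°

∠(j75 + 51) = arctan(75/51) = 55.78°
∠(j75 + 2.6) = arctan(75/2.6) = 88.01°
∠(j75 + 28) = arctan(75/28) = 69.53°
∠(j75 + 86) = arctan(75/86) = 41.09°
∠(j75 + 840) = arctan(75/840) = 5.10°
∠T(j75) = 55.78° − (88.01° + 69.53° + 41.09° + 5.10°) = -147.95°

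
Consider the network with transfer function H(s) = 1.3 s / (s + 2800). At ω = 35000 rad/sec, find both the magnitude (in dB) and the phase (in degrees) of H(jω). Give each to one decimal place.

|H| = 2.3 dB, ∠H = 4.6°

|j35000| = 3.5e+04
|j35000 + 2800| = √(35000² + 2800²) = 3.511e+04
|H(j35000)| = 1.3 × 3.5e+04 / 3.511e+04 = 1.2959
20 log₁₀(1.2959) = 2.25 dB
∠(j35000) = 90.00°
∠(j35000 + 2800) = arctan(35000/2800) = 85.43°
∠H(j35000) = 90.00° − 85.43° = 4.57°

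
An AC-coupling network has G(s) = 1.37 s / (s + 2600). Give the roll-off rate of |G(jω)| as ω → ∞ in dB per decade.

0 dB/decade

With 1 zero and 1 pole, the high-frequency asymptotic slope is 20 × (1 − 1) = 0 dB/decade.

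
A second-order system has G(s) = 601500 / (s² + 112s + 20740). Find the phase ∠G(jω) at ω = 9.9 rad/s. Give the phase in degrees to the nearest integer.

∠[(j9.9)² + 112(j9.9) + 20740] = ∠[20642 + j1108.8] = 3.07°
∠G(j9.9) = −3.07° = -3.07°

-3°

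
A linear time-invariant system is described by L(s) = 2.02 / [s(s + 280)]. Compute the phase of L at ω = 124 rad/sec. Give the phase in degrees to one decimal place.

-113.9°

∠(j124 + 280) = arctan(124/280) = 23.89°
∠(j124) = 90.00°
∠L(j124) = − (23.89° + 90.00°) = -113.89°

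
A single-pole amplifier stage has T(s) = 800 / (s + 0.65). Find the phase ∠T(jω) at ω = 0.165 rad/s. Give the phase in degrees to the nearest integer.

-14 deg

∠(j0.165 + 0.65) = arctan(0.165/0.65) = 14.24°
∠T(j0.165) = −14.24° = -14.24°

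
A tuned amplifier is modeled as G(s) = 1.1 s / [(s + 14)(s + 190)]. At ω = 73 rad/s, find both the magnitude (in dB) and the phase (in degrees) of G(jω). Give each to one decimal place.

|G| = -45.5 dB, ∠G = -10.2°

|j73| = 73
|j73 + 14| = √(73² + 14²) = 74.33
|j73 + 190| = √(73² + 190²) = 203.5
|G(j73)| = 1.1 × 73 / (74.33 × 203.5) = 0.0053076
20 log₁₀(0.0053076) = -45.50 dB
∠(j73) = 90.00°
∠(j73 + 14) = arctan(73/14) = 79.14°
∠(j73 + 190) = arctan(73/190) = 21.02°
∠G(j73) = 90.00° − (79.14° + 21.02°) = -10.16°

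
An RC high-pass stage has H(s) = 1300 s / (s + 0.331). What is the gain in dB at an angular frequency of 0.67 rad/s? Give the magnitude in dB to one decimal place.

|j0.67| = 0.67
|j0.67 + 0.331| = √(0.67² + 0.331²) = 0.7473
|H(j0.67)| = 1300 × 0.67 / 0.7473 = 1165.5
20 log₁₀(1165.5) = 61.33 dB

61.3 dB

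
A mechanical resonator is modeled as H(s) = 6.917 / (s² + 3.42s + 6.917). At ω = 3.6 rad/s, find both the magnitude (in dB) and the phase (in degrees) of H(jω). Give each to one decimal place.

|(j3.6)² + 3.42(j3.6) + 6.917| = |-6.043 + j12.312| = 13.72
|H(j3.6)| = 6.917 / 13.72 = 0.50434
20 log₁₀(0.50434) = -5.95 dB
∠[(j3.6)² + 3.42(j3.6) + 6.917] = ∠[-6.043 + j12.312] = 116.14°
∠H(j3.6) = −116.14° = -116.14°

|H| = -5.9 dB, ∠H = -116.1°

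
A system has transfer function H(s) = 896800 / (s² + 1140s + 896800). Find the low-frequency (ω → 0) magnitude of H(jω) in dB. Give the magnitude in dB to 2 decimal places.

0.00 dB

H(0) = 896800 / 896800 = 1
20 log₁₀(1) = 0.000 dB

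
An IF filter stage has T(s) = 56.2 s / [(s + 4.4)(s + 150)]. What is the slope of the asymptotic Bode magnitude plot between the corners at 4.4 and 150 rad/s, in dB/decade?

In this band the factors already past their corner are: 1 differentiator zero, pole at 4.4; net slope = 0 dB/decade.

0 dB/decade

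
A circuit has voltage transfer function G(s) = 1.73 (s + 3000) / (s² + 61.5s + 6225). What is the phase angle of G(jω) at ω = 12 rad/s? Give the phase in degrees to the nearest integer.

∠(j12 + 3000) = arctan(12/3000) = 0.23°
∠[(j12)² + 61.5(j12) + 6225] = ∠[6081 + j738] = 6.92°
∠G(j12) = 0.23° − 6.92° = -6.69°

-7°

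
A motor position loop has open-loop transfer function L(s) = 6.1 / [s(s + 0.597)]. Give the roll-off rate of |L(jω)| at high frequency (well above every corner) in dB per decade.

-40 dB/decade

With 0 zeros and 2 poles, the high-frequency asymptotic slope is 20 × (0 − 2) = -40 dB/decade.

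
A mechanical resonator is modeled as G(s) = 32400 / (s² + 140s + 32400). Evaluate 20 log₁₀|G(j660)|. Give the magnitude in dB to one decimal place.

|(j660)² + 140(j660) + 32400| = |-4.032e+05 + j92400| = 4.137e+05
|G(j660)| = 32400 / 4.137e+05 = 0.078327
20 log₁₀(0.078327) = -22.12 dB

-22.1 dB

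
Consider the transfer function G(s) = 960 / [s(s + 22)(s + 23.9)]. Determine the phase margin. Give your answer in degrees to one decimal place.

80.9°

Gain crossover: |G(jω)| = 1 at ω ≈ 1.81 rad s⁻¹.
∠G(j1.81) = −90° − arctan(1.81/22) − arctan(1.81/23.9) ≈ -99.06°
PM = 180° + (-99.06°) = 80.94°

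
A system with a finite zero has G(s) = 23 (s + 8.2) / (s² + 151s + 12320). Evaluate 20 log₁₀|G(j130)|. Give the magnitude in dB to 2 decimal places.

-16.56 dB

|j130 + 8.2| = √(130² + 8.2²) = 130.3
|(j130)² + 151(j130) + 12320| = |-4580 + j19630| = 2.016e+04
|G(j130)| = 23 × 130.3 / 2.016e+04 = 0.14863
20 log₁₀(0.14863) = -16.558 dB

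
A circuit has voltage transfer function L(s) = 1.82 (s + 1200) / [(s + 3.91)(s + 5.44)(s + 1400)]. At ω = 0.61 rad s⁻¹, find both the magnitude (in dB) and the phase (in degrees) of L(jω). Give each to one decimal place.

|j0.61 + 1200| = √(0.61² + 1200²) = 1200
|j0.61 + 3.91| = √(0.61² + 3.91²) = 3.957
|j0.61 + 5.44| = √(0.61² + 5.44²) = 5.474
|j0.61 + 1400| = √(0.61² + 1400²) = 1400
|L(j0.61)| = 1.82 × 1200 / (3.957 × 5.474 × 1400) = 0.072013
20 log₁₀(0.072013) = -22.85 dB
∠(j0.61 + 1200) = arctan(0.61/1200) = 0.03°
∠(j0.61 + 3.91) = arctan(0.61/3.91) = 8.87°
∠(j0.61 + 5.44) = arctan(0.61/5.44) = 6.40°
∠(j0.61 + 1400) = arctan(0.61/1400) = 0.02°
∠L(j0.61) = 0.03° − (8.87° + 6.40° + 0.02°) = -15.26°

|L| = -22.9 dB, ∠L = -15.3°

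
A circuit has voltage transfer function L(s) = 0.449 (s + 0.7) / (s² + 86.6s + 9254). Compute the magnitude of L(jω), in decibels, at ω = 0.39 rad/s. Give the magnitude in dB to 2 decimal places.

|j0.39 + 0.7| = √(0.39² + 0.7²) = 0.8013
|(j0.39)² + 86.6(j0.39) + 9254| = |9253.8 + j33.774| = 9254
|L(j0.39)| = 0.449 × 0.8013 / 9254 = 3.888e-05
20 log₁₀(3.888e-05) = -88.206 dB

-88.21 dB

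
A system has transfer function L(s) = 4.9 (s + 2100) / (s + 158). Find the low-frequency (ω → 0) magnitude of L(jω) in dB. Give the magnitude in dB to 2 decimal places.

L(0) = 4.9 × 2100 / 158 = 65.127
20 log₁₀(65.127) = 36.275 dB

36.28 dB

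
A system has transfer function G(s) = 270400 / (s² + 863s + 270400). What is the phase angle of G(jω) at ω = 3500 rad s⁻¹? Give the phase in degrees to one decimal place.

-165.8°

∠[(j3500)² + 863(j3500) + 270400] = ∠[-1.198e+07 + j3.0205e+06] = 165.85°
∠G(j3500) = −165.85° = -165.85°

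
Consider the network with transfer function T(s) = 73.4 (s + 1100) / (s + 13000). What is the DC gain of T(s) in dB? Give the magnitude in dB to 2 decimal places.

T(0) = 73.4 × 1100 / 13000 = 6.2108
20 log₁₀(6.2108) = 15.863 dB

15.86 dB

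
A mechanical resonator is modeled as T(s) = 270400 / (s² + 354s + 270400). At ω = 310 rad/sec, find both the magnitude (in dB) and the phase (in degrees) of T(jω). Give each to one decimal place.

|(j310)² + 354(j310) + 270400| = |1.743e+05 + j1.0974e+05| = 2.06e+05
|T(j310)| = 270400 / 2.06e+05 = 1.3128
20 log₁₀(1.3128) = 2.36 dB
∠[(j310)² + 354(j310) + 270400] = ∠[1.743e+05 + j1.0974e+05] = 32.19°
∠T(j310) = −32.19° = -32.19°

|T| = 2.4 dB, ∠T = -32.2°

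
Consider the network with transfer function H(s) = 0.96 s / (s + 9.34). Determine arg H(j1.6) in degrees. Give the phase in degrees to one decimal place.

80.3 deg

∠(j1.6) = 90.00°
∠(j1.6 + 9.34) = arctan(1.6/9.34) = 9.72°
∠H(j1.6) = 90.00° − 9.72° = 80.28°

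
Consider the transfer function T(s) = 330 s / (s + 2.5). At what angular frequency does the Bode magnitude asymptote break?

The single real pole at s = −2.5 gives a corner at ω = 2.5 rad/sec.

2.5 rad/sec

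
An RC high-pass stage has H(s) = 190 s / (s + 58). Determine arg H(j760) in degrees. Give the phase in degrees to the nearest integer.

4°

∠(j760) = 90.00°
∠(j760 + 58) = arctan(760/58) = 85.64°
∠H(j760) = 90.00° − 85.64° = 4.36°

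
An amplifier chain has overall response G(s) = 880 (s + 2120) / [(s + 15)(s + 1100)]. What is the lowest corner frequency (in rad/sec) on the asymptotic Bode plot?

15 rad/sec

Break frequencies occur at each pole and zero magnitude: 15 rad/sec, 1100 rad/sec, 2120 rad/sec.
The lowest is 15 rad/sec.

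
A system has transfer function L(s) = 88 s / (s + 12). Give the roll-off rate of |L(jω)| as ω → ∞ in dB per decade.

With 1 zero and 1 pole, the high-frequency asymptotic slope is 20 × (1 − 1) = 0 dB/decade.

0 dB/decade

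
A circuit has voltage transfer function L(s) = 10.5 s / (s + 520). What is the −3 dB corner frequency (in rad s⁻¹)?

520 rad s⁻¹

For a single-pole high-pass, the −3 dB point is at the pole: ω = 520 rad s⁻¹.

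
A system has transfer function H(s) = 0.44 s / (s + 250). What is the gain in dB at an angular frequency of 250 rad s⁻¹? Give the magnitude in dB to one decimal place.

-10.1 dB

|j250| = 250
|j250 + 250| = √(250² + 250²) = 353.6
|H(j250)| = 0.44 × 250 / 353.6 = 0.31113
20 log₁₀(0.31113) = -10.14 dB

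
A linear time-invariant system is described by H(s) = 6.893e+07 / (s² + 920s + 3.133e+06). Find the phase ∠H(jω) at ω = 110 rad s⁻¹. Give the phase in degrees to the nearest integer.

-2°

∠[(j110)² + 920(j110) + 3.133e+06] = ∠[3.1209e+06 + j1.012e+05] = 1.86°
∠H(j110) = −1.86° = -1.86°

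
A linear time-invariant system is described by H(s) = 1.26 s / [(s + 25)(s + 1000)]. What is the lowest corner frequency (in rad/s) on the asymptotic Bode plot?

25 rad/s

Break frequencies occur at each pole and zero magnitude: 25 rad/s, 1000 rad/s.
The lowest is 25 rad/s.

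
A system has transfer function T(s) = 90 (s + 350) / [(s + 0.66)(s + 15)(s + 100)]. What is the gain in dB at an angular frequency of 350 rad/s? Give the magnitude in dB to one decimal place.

|j350 + 350| = √(350² + 350²) = 495
|j350 + 0.66| = √(350² + 0.66²) = 350
|j350 + 15| = √(350² + 15²) = 350.3
|j350 + 100| = √(350² + 100²) = 364
|T(j350)| = 90 × 495 / (350 × 350.3 × 364) = 0.00099812
20 log₁₀(0.00099812) = -60.02 dB

-60.0 dB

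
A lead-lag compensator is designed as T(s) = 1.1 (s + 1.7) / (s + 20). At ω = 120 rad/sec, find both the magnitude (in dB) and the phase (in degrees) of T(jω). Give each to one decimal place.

|T| = 0.7 dB, ∠T = 8.7°

|j120 + 1.7| = √(120² + 1.7²) = 120
|j120 + 20| = √(120² + 20²) = 121.7
|T(j120)| = 1.1 × 120 / 121.7 = 1.0851
20 log₁₀(1.0851) = 0.71 dB
∠(j120 + 1.7) = arctan(120/1.7) = 89.19°
∠(j120 + 20) = arctan(120/20) = 80.54°
∠T(j120) = 89.19° − 80.54° = 8.65°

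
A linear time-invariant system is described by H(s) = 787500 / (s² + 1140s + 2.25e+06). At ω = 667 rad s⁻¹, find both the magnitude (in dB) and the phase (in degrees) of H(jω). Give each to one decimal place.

|(j667)² + 1140(j667) + 2.25e+06| = |1.8051e+06 + j7.6038e+05| = 1.959e+06
|H(j667)| = 787500 / 1.959e+06 = 0.40205
20 log₁₀(0.40205) = -7.91 dB
∠[(j667)² + 1140(j667) + 2.25e+06] = ∠[1.8051e+06 + j7.6038e+05] = 22.84°
∠H(j667) = −22.84° = -22.84°

|H| = -7.9 dB, ∠H = -22.8°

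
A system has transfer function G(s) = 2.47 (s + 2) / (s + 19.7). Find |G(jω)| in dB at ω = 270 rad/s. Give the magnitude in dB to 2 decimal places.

|j270 + 2| = √(270² + 2²) = 270
|j270 + 19.7| = √(270² + 19.7²) = 270.7
|G(j270)| = 2.47 × 270 / 270.7 = 2.4635
20 log₁₀(2.4635) = 7.831 dB

7.83 dB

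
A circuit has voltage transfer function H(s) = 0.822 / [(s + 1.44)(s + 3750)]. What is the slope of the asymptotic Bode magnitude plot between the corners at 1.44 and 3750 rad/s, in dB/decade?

In this band the factors already past their corner are: pole at 1.44; net slope = -20 dB/decade.

-20 dB/decade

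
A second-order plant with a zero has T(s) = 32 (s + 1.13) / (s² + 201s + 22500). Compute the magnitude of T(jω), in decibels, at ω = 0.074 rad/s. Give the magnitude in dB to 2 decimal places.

-55.86 dB

|j0.074 + 1.13| = √(0.074² + 1.13²) = 1.132
|(j0.074)² + 201(j0.074) + 22500| = |22500 + j14.874| = 2.25e+04
|T(j0.074)| = 32 × 1.132 / 2.25e+04 = 0.0016106
20 log₁₀(0.0016106) = -55.860 dB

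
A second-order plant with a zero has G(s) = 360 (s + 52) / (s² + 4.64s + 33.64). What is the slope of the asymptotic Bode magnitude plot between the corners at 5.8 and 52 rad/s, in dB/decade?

In this band the factors already past their corner are: complex pole pair at ωₙ ≈ 5.8; net slope = -40 dB/decade.

-40 dB/decade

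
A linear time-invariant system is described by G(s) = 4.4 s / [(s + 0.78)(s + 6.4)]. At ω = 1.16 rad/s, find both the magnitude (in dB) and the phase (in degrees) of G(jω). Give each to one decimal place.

|G| = -5.0 dB, ∠G = 23.6°

|j1.16| = 1.16
|j1.16 + 0.78| = √(1.16² + 0.78²) = 1.398
|j1.16 + 6.4| = √(1.16² + 6.4²) = 6.504
|G(j1.16)| = 4.4 × 1.16 / (1.398 × 6.504) = 0.56137
20 log₁₀(0.56137) = -5.02 dB
∠(j1.16) = 90.00°
∠(j1.16 + 0.78) = arctan(1.16/0.78) = 56.08°
∠(j1.16 + 6.4) = arctan(1.16/6.4) = 10.27°
∠G(j1.16) = 90.00° − (56.08° + 10.27°) = 23.64°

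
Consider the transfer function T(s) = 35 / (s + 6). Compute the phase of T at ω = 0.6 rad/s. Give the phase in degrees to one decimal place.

∠(j0.6 + 6) = arctan(0.6/6) = 5.71°
∠T(j0.6) = −5.71° = -5.71°

-5.7°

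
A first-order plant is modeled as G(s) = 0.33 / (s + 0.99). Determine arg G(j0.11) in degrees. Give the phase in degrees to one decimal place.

-6.3°

∠(j0.11 + 0.99) = arctan(0.11/0.99) = 6.34°
∠G(j0.11) = −6.34° = -6.34°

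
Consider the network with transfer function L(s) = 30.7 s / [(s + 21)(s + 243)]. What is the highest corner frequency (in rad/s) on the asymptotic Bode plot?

243 rad/s

Break frequencies occur at each pole and zero magnitude: 21 rad/s, 243 rad/s.
The highest is 243 rad/s.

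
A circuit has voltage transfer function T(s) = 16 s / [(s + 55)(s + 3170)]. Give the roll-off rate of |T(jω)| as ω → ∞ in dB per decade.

With 1 zero and 2 poles, the high-frequency asymptotic slope is 20 × (1 − 2) = -20 dB/decade.

-20 dB/decade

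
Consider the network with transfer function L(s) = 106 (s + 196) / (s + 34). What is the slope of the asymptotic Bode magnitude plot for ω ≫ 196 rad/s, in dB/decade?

0 dB/decade

With 1 zero and 1 pole, the high-frequency asymptotic slope is 20 × (1 − 1) = 0 dB/decade.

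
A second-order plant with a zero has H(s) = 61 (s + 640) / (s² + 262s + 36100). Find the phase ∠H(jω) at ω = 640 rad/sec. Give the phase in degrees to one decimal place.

∠(j640 + 640) = arctan(640/640) = 45.00°
∠[(j640)² + 262(j640) + 36100] = ∠[-3.735e+05 + j1.6768e+05] = 155.82°
∠H(j640) = 45.00° − 155.82° = -110.82°

-110.8°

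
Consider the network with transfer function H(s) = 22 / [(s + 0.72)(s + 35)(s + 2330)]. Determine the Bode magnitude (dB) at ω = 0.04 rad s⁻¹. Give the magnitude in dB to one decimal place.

|j0.04 + 0.72| = √(0.04² + 0.72²) = 0.7211
|j0.04 + 35| = √(0.04² + 35²) = 35
|j0.04 + 2330| = √(0.04² + 2330²) = 2330
|H(j0.04)| = 22 / (0.7211 × 35 × 2330) = 0.00037411
20 log₁₀(0.00037411) = -68.54 dB

-68.5 dB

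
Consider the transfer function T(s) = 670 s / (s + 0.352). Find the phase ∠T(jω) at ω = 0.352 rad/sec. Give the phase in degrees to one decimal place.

45.0°

∠(j0.352) = 90.00°
∠(j0.352 + 0.352) = arctan(0.352/0.352) = 45.00°
∠T(j0.352) = 90.00° − 45.00° = 45.00°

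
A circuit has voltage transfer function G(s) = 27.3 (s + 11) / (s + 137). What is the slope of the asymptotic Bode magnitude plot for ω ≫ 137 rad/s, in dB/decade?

0 dB/decade

With 1 zero and 1 pole, the high-frequency asymptotic slope is 20 × (1 − 1) = 0 dB/decade.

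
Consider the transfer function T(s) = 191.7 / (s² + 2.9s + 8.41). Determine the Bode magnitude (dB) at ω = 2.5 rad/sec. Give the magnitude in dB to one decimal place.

28.1 dB

|(j2.5)² + 2.9(j2.5) + 8.41| = |2.16 + j7.25| = 7.565
|T(j2.5)| = 191.7 / 7.565 = 25.341
20 log₁₀(25.341) = 28.08 dB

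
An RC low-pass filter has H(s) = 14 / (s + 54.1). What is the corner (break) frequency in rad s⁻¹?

The single real pole at s = −54.1 gives a corner at ω = 54.1 rad s⁻¹.

54.1 rad s⁻¹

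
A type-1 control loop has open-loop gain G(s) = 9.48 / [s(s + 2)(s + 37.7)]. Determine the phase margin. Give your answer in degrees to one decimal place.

86.2 deg

Gain crossover: |G(jω)| = 1 at ω ≈ 0.125 rad s⁻¹.
∠G(j0.125) = −90° − arctan(0.125/2) − arctan(0.125/37.7) ≈ -93.78°
PM = 180° + (-93.78°) = 86.22°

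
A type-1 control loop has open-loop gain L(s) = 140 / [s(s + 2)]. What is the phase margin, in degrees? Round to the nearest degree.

Gain crossover: |L(jω)| = 1 at ω ≈ 11.7 rad/s.
∠L(j11.7) = −90° − arctan(11.7/2) ≈ -170.34°
PM = 180° + (-170.34°) = 9.66°

10°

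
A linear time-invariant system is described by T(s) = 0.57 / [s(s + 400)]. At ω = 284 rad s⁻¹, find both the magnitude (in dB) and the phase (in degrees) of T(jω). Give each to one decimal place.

|T| = -107.8 dB, ∠T = -125.4°

|j284 + 400| = √(284² + 400²) = 490.6
|j284| = 284
|T(j284)| = 0.57 / (490.6 × 284) = 4.0913e-06
20 log₁₀(4.0913e-06) = -107.76 dB
∠(j284 + 400) = arctan(284/400) = 35.37°
∠(j284) = 90.00°
∠T(j284) = − (35.37° + 90.00°) = -125.37°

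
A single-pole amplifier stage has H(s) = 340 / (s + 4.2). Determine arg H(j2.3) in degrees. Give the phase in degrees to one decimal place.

-28.7°

∠(j2.3 + 4.2) = arctan(2.3/4.2) = 28.71°
∠H(j2.3) = −28.71° = -28.71°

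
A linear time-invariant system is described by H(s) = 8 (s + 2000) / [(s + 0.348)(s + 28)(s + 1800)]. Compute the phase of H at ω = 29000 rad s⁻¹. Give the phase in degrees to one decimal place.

∠(j29000 + 2000) = arctan(29000/2000) = 86.05°
∠(j29000 + 0.348) = arctan(29000/0.348) = 90.00°
∠(j29000 + 28) = arctan(29000/28) = 89.94°
∠(j29000 + 1800) = arctan(29000/1800) = 86.45°
∠H(j29000) = 86.05° − (90.00° + 89.94° + 86.45°) = -180.34°

-180.3°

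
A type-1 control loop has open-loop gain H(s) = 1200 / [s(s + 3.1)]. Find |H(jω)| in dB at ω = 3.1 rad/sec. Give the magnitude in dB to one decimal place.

|j3.1 + 3.1| = √(3.1² + 3.1²) = 4.384
|j3.1| = 3.1
|H(j3.1)| = 1200 / (4.384 × 3.1) = 88.296
20 log₁₀(88.296) = 38.92 dB

38.9 dB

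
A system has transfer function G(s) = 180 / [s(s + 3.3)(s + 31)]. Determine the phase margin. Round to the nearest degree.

Gain crossover: |G(jω)| = 1 at ω ≈ 1.58 rad/s.
∠G(j1.58) = −90° − arctan(1.58/3.3) − arctan(1.58/31) ≈ -118.57°
PM = 180° + (-118.57°) = 61.43°

61 deg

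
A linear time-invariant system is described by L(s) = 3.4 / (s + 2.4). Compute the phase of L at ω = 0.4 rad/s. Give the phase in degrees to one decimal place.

∠(j0.4 + 2.4) = arctan(0.4/2.4) = 9.46°
∠L(j0.4) = −9.46° = -9.46°

-9.5°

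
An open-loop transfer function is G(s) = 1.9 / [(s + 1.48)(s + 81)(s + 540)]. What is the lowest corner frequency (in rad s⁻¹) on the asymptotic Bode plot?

Break frequencies occur at each pole and zero magnitude: 1.48 rad s⁻¹, 81 rad s⁻¹, 540 rad s⁻¹.
The lowest is 1.48 rad s⁻¹.

1.48 rad s⁻¹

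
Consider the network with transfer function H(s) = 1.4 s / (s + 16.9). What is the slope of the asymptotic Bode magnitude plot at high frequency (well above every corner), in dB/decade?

With 1 zero and 1 pole, the high-frequency asymptotic slope is 20 × (1 − 1) = 0 dB/decade.

0 dB/decade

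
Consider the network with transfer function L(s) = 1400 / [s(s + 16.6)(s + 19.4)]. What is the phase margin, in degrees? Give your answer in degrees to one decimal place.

Gain crossover: |L(jω)| = 1 at ω ≈ 4.13 rad s⁻¹.
∠L(j4.13) = −90° − arctan(4.13/16.6) − arctan(4.13/19.4) ≈ -115.97°
PM = 180° + (-115.97°) = 64.03°

64.0°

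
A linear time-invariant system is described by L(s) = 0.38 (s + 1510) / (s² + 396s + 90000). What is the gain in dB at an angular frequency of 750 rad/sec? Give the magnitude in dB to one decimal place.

|j750 + 1510| = √(750² + 1510²) = 1686
|(j750)² + 396(j750) + 90000| = |-4.725e+05 + j2.97e+05| = 5.581e+05
|L(j750)| = 0.38 × 1686 / 5.581e+05 = 0.001148
20 log₁₀(0.001148) = -58.80 dB

-58.8 dB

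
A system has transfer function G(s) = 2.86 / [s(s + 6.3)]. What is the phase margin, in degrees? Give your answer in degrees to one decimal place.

Gain crossover: |G(jω)| = 1 at ω ≈ 0.453 rad s⁻¹.
∠G(j0.453) = −90° − arctan(0.453/6.3) ≈ -94.11°
PM = 180° + (-94.11°) = 85.89°

85.9°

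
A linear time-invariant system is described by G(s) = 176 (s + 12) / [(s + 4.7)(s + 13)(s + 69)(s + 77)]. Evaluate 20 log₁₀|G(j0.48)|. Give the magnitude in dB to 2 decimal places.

-43.78 dB

|j0.48 + 12| = √(0.48² + 12²) = 12.01
|j0.48 + 4.7| = √(0.48² + 4.7²) = 4.724
|j0.48 + 13| = √(0.48² + 13²) = 13.01
|j0.48 + 69| = √(0.48² + 69²) = 69
|j0.48 + 77| = √(0.48² + 77²) = 77
|G(j0.48)| = 176 × 12.01 / (4.724 × 13.01 × 69 × 77) = 0.0064728
20 log₁₀(0.0064728) = -43.778 dB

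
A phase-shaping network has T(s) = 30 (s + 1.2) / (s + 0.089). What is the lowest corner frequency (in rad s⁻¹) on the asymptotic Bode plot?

Break frequencies occur at each pole and zero magnitude: 0.089 rad s⁻¹, 1.2 rad s⁻¹.
The lowest is 0.089 rad s⁻¹.

0.089 rad s⁻¹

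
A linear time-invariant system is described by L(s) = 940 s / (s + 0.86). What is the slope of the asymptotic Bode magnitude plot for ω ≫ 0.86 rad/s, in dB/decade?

0 dB/decade

With 1 zero and 1 pole, the high-frequency asymptotic slope is 20 × (1 − 1) = 0 dB/decade.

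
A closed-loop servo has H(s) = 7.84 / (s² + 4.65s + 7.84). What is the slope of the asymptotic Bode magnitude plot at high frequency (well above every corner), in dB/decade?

With 0 zeros and 2 poles, the high-frequency asymptotic slope is 20 × (0 − 2) = -40 dB/decade.

-40 dB/decade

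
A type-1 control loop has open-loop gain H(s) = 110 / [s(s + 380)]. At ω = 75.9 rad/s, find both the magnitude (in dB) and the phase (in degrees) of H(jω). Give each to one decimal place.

|H| = -48.5 dB, ∠H = -101.3°

|j75.9 + 380| = √(75.9² + 380²) = 387.5
|j75.9| = 75.9
|H(j75.9)| = 110 / (387.5 × 75.9) = 0.00374
20 log₁₀(0.00374) = -48.54 dB
∠(j75.9 + 380) = arctan(75.9/380) = 11.30°
∠(j75.9) = 90.00°
∠H(j75.9) = − (11.30° + 90.00°) = -101.30°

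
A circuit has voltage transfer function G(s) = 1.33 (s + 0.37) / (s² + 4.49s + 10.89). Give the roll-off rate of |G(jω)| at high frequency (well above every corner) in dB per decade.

-20 dB/decade

With 1 zero and 2 poles, the high-frequency asymptotic slope is 20 × (1 − 2) = -20 dB/decade.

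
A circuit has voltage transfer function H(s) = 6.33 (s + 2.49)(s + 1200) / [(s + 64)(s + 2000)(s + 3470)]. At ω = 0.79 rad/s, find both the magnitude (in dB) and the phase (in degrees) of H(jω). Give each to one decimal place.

|H| = -87.0 dB, ∠H = 16.9 deg

|j0.79 + 2.49| = √(0.79² + 2.49²) = 2.612
|j0.79 + 1200| = √(0.79² + 1200²) = 1200
|j0.79 + 64| = √(0.79² + 64²) = 64
|j0.79 + 2000| = √(0.79² + 2000²) = 2000
|j0.79 + 3470| = √(0.79² + 3470²) = 3470
|H(j0.79)| = 6.33 × 2.612 × 1200 / (64 × 2000 × 3470) = 4.4672e-05
20 log₁₀(4.4672e-05) = -87.00 dB
∠(j0.79 + 2.49) = arctan(0.79/2.49) = 17.60°
∠(j0.79 + 1200) = arctan(0.79/1200) = 0.04°
∠(j0.79 + 64) = arctan(0.79/64) = 0.71°
∠(j0.79 + 2000) = arctan(0.79/2000) = 0.02°
∠(j0.79 + 3470) = arctan(0.79/3470) = 0.01°
∠H(j0.79) = 17.60° + 0.04° − (0.71° + 0.02° + 0.01°) = 16.90°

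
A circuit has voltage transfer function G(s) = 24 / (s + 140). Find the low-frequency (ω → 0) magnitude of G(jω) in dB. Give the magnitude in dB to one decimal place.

-15.3 dB

G(0) = 24 / 140 = 0.17143
20 log₁₀(0.17143) = -15.32 dB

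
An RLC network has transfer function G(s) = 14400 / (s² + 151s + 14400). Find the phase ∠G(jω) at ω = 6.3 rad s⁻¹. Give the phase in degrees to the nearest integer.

-4°

∠[(j6.3)² + 151(j6.3) + 14400] = ∠[14360 + j951.3] = 3.79°
∠G(j6.3) = −3.79° = -3.79°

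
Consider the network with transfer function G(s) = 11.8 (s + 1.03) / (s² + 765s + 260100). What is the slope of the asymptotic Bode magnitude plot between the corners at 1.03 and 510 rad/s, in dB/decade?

In this band the factors already past their corner are: zero at 1.03; net slope = 20 dB/decade.

20 dB/decade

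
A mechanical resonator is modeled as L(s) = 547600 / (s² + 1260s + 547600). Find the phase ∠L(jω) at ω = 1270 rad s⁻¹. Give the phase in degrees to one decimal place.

-123.7°

∠[(j1270)² + 1260(j1270) + 547600] = ∠[-1.0653e+06 + j1.6002e+06] = 123.65°
∠L(j1270) = −123.65° = -123.65°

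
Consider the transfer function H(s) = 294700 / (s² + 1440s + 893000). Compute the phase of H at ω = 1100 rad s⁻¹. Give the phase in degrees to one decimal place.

∠[(j1100)² + 1440(j1100) + 893000] = ∠[-3.17e+05 + j1.584e+06] = 101.32°
∠H(j1100) = −101.32° = -101.32°

-101.3°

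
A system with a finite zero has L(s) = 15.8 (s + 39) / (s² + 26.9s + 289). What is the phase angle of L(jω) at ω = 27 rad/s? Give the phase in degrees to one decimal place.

∠(j27 + 39) = arctan(27/39) = 34.70°
∠[(j27)² + 26.9(j27) + 289] = ∠[-440 + j726.3] = 121.21°
∠L(j27) = 34.70° − 121.21° = -86.51°

-86.5°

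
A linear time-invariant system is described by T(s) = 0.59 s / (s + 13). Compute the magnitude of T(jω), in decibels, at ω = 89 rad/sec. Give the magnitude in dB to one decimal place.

-4.7 dB

|j89| = 89
|j89 + 13| = √(89² + 13²) = 89.94
|T(j89)| = 0.59 × 89 / 89.94 = 0.5838
20 log₁₀(0.5838) = -4.67 dB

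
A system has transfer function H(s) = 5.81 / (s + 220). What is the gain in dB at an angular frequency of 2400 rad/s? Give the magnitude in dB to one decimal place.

-52.4 dB

|j2400 + 220| = √(2400² + 220²) = 2410
|H(j2400)| = 5.81 / 2410 = 0.0024107
20 log₁₀(0.0024107) = -52.36 dB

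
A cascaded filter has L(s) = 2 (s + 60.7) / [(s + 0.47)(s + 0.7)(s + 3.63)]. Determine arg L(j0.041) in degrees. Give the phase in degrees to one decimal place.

∠(j0.041 + 60.7) = arctan(0.041/60.7) = 0.04°
∠(j0.041 + 0.47) = arctan(0.041/0.47) = 4.99°
∠(j0.041 + 0.7) = arctan(0.041/0.7) = 3.35°
∠(j0.041 + 3.63) = arctan(0.041/3.63) = 0.65°
∠L(j0.041) = 0.04° − (4.99° + 3.35° + 0.65°) = -8.95°

-8.9°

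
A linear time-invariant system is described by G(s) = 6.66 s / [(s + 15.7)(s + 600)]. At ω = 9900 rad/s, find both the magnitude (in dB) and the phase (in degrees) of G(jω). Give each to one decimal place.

|G| = -63.5 dB, ∠G = -86.4°

|j9900| = 9900
|j9900 + 15.7| = √(9900² + 15.7²) = 9900
|j9900 + 600| = √(9900² + 600²) = 9918
|G(j9900)| = 6.66 × 9900 / (9900 × 9918) = 0.00067149
20 log₁₀(0.00067149) = -63.46 dB
∠(j9900) = 90.00°
∠(j9900 + 15.7) = arctan(9900/15.7) = 89.91°
∠(j9900 + 600) = arctan(9900/600) = 86.53°
∠G(j9900) = 90.00° − (89.91° + 86.53°) = -86.44°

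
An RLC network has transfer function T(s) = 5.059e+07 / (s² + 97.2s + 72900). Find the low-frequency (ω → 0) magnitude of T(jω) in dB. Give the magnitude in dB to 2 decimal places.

T(0) = 5.059e+07 / 72900 = 693.96
20 log₁₀(693.96) = 56.827 dB

56.83 dB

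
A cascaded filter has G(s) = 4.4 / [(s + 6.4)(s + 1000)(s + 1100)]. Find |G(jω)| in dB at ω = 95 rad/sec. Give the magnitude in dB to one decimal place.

-147.6 dB

|j95 + 6.4| = √(95² + 6.4²) = 95.22
|j95 + 1000| = √(95² + 1000²) = 1005
|j95 + 1100| = √(95² + 1100²) = 1104
|G(j95)| = 4.4 / (95.22 × 1005 × 1104) = 4.1667e-08
20 log₁₀(4.1667e-08) = -147.60 dB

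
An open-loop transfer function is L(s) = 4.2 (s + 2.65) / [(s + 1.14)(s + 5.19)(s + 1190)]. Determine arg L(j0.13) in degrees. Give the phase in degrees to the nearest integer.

-5 deg

∠(j0.13 + 2.65) = arctan(0.13/2.65) = 2.81°
∠(j0.13 + 1.14) = arctan(0.13/1.14) = 6.51°
∠(j0.13 + 5.19) = arctan(0.13/5.19) = 1.43°
∠(j0.13 + 1190) = arctan(0.13/1190) = 0.01°
∠L(j0.13) = 2.81° − (6.51° + 1.43° + 0.01°) = -5.14°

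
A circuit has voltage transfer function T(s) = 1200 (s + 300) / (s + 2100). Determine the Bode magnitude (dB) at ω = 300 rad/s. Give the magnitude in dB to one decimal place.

|j300 + 300| = √(300² + 300²) = 424.3
|j300 + 2100| = √(300² + 2100²) = 2121
|T(j300)| = 1200 × 424.3 / 2121 = 240
20 log₁₀(240) = 47.60 dB

47.6 dB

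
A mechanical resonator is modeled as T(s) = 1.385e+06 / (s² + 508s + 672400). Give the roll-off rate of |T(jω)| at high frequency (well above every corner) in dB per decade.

With 0 zeros and 2 poles, the high-frequency asymptotic slope is 20 × (0 − 2) = -40 dB/decade.

-40 dB/decade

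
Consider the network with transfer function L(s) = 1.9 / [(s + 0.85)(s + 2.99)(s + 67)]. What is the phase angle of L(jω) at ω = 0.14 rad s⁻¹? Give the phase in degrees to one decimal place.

-12.2°

∠(j0.14 + 0.85) = arctan(0.14/0.85) = 9.35°
∠(j0.14 + 2.99) = arctan(0.14/2.99) = 2.68°
∠(j0.14 + 67) = arctan(0.14/67) = 0.12°
∠L(j0.14) = − (9.35° + 2.68° + 0.12°) = -12.15°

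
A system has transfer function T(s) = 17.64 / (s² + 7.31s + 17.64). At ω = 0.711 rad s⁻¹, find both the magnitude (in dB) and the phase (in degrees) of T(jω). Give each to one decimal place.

|(j0.711)² + 7.31(j0.711) + 17.64| = |17.134 + j5.1974| = 17.91
|T(j0.711)| = 17.64 / 17.91 = 0.98518
20 log₁₀(0.98518) = -0.13 dB
∠[(j0.711)² + 7.31(j0.711) + 17.64] = ∠[17.134 + j5.1974] = 16.87°
∠T(j0.711) = −16.87° = -16.87°

|T| = -0.1 dB, ∠T = -16.9 deg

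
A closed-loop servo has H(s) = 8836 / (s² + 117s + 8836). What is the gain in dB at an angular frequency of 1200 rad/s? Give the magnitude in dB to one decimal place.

|(j1200)² + 117(j1200) + 8836| = |-1.4312e+06 + j1.404e+05| = 1.438e+06
|H(j1200)| = 8836 / 1.438e+06 = 0.0061445
20 log₁₀(0.0061445) = -44.23 dB

-44.2 dB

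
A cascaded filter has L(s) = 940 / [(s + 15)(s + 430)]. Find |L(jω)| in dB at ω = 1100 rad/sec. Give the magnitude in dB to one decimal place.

-62.8 dB

|j1100 + 15| = √(1100² + 15²) = 1100
|j1100 + 430| = √(1100² + 430²) = 1181
|L(j1100)| = 940 / (1100 × 1181) = 0.00072347
20 log₁₀(0.00072347) = -62.81 dB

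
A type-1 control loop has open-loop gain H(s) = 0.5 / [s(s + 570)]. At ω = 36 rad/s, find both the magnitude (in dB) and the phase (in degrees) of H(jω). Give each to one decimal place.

|j36 + 570| = √(36² + 570²) = 571.1
|j36| = 36
|H(j36)| = 0.5 / (571.1 × 36) = 2.4318e-05
20 log₁₀(2.4318e-05) = -92.28 dB
∠(j36 + 570) = arctan(36/570) = 3.61°
∠(j36) = 90.00°
∠H(j36) = − (3.61° + 90.00°) = -93.61°

|H| = -92.3 dB, ∠H = -93.6°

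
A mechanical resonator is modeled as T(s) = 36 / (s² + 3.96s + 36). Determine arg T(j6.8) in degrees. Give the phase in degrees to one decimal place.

∠[(j6.8)² + 3.96(j6.8) + 36] = ∠[-10.24 + j26.928] = 110.82°
∠T(j6.8) = −110.82° = -110.82°

-110.8°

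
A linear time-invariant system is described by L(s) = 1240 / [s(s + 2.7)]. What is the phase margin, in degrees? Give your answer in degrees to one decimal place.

Gain crossover: |L(jω)| = 1 at ω ≈ 35.2 rad s⁻¹.
∠L(j35.2) = −90° − arctan(35.2/2.7) ≈ -175.61°
PM = 180° + (-175.61°) = 4.39°

4.4°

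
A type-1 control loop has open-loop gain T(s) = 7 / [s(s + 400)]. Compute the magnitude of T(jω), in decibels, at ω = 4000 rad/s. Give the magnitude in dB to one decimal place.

-127.2 dB

|j4000 + 400| = √(4000² + 400²) = 4020
|j4000| = 4000
|T(j4000)| = 7 / (4020 × 4000) = 4.3533e-07
20 log₁₀(4.3533e-07) = -127.22 dB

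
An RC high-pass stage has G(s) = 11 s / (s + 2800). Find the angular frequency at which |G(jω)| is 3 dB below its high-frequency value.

For a single-pole high-pass, the −3 dB point is at the pole: ω = 2800 rad/s.

2800 rad/s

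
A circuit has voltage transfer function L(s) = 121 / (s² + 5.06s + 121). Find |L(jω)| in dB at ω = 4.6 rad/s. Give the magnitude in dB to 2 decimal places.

1.44 dB

|(j4.6)² + 5.06(j4.6) + 121| = |99.84 + j23.276| = 102.5
|L(j4.6)| = 121 / 102.5 = 1.1803
20 log₁₀(1.1803) = 1.440 dB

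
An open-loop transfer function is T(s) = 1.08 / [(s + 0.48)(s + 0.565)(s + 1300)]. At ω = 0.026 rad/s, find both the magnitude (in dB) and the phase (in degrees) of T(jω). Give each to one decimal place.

|j0.026 + 0.48| = √(0.026² + 0.48²) = 0.4807
|j0.026 + 0.565| = √(0.026² + 0.565²) = 0.5656
|j0.026 + 1300| = √(0.026² + 1300²) = 1300
|T(j0.026)| = 1.08 / (0.4807 × 0.5656 × 1300) = 0.0030556
20 log₁₀(0.0030556) = -50.30 dB
∠(j0.026 + 0.48) = arctan(0.026/0.48) = 3.10°
∠(j0.026 + 0.565) = arctan(0.026/0.565) = 2.63°
∠(j0.026 + 1300) = arctan(0.026/1300) = 0.00°
∠T(j0.026) = − (3.10° + 2.63° + 0.00°) = -5.74°

|T| = -50.3 dB, ∠T = -5.7°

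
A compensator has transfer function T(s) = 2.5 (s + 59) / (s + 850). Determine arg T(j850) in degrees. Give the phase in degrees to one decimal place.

41.0°

∠(j850 + 59) = arctan(850/59) = 86.03°
∠(j850 + 850) = arctan(850/850) = 45.00°
∠T(j850) = 86.03° − 45.00° = 41.03°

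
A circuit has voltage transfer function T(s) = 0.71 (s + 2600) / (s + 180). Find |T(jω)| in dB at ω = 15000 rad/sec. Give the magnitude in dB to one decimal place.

|j15000 + 2600| = √(15000² + 2600²) = 1.522e+04
|j15000 + 180| = √(15000² + 180²) = 1.5e+04
|T(j15000)| = 0.71 × 1.522e+04 / 1.5e+04 = 0.72053
20 log₁₀(0.72053) = -2.85 dB

-2.8 dB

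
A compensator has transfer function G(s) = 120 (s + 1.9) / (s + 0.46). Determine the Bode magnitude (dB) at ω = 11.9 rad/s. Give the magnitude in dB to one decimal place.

|j11.9 + 1.9| = √(11.9² + 1.9²) = 12.05
|j11.9 + 0.46| = √(11.9² + 0.46²) = 11.91
|G(j11.9)| = 120 × 12.05 / 11.91 = 121.43
20 log₁₀(121.43) = 41.69 dB

41.7 dB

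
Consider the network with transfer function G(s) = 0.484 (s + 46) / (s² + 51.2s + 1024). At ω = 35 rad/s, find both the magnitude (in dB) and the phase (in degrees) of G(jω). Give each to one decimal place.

|G| = -36.2 dB, ∠G = -59.1 deg

|j35 + 46| = √(35² + 46²) = 57.8
|(j35)² + 51.2(j35) + 1024| = |-201 + j1792| = 1803
|G(j35)| = 0.484 × 57.8 / 1803 = 0.015514
20 log₁₀(0.015514) = -36.19 dB
∠(j35 + 46) = arctan(35/46) = 37.27°
∠[(j35)² + 51.2(j35) + 1024] = ∠[-201 + j1792] = 96.40°
∠G(j35) = 37.27° − 96.40° = -59.13°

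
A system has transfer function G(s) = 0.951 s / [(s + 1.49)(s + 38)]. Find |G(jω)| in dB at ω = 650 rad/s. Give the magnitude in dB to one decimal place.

-56.7 dB

|j650| = 650
|j650 + 1.49| = √(650² + 1.49²) = 650
|j650 + 38| = √(650² + 38²) = 651.1
|G(j650)| = 0.951 × 650 / (650 × 651.1) = 0.0014606
20 log₁₀(0.0014606) = -56.71 dB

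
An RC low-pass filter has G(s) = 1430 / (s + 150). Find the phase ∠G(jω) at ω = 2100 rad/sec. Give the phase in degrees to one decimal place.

-85.9 deg

∠(j2100 + 150) = arctan(2100/150) = 85.91°
∠G(j2100) = −85.91° = -85.91°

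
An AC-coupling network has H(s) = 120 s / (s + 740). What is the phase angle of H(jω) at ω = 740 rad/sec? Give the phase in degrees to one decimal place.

∠(j740) = 90.00°
∠(j740 + 740) = arctan(740/740) = 45.00°
∠H(j740) = 90.00° − 45.00° = 45.00°

45.0°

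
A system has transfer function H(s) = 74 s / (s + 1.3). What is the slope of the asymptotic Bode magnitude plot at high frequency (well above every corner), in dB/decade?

0 dB/decade

With 1 zero and 1 pole, the high-frequency asymptotic slope is 20 × (1 − 1) = 0 dB/decade.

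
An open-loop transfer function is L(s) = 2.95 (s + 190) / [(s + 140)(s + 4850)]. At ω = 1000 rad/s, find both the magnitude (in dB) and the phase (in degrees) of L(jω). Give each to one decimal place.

|L| = -64.4 dB, ∠L = -14.4 deg

|j1000 + 190| = √(1000² + 190²) = 1018
|j1000 + 140| = √(1000² + 140²) = 1010
|j1000 + 4850| = √(1000² + 4850²) = 4952
|L(j1000)| = 2.95 × 1018 / (1010 × 4952) = 0.00060052
20 log₁₀(0.00060052) = -64.43 dB
∠(j1000 + 190) = arctan(1000/190) = 79.24°
∠(j1000 + 140) = arctan(1000/140) = 82.03°
∠(j1000 + 4850) = arctan(1000/4850) = 11.65°
∠L(j1000) = 79.24° − (82.03° + 11.65°) = -14.44°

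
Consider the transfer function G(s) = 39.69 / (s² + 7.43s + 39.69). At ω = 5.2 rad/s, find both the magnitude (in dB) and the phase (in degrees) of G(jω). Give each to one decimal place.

|(j5.2)² + 7.43(j5.2) + 39.69| = |12.65 + j38.636| = 40.65
|G(j5.2)| = 39.69 / 40.65 = 0.97628
20 log₁₀(0.97628) = -0.21 dB
∠[(j5.2)² + 7.43(j5.2) + 39.69] = ∠[12.65 + j38.636] = 71.87°
∠G(j5.2) = −71.87° = -71.87°

|G| = -0.2 dB, ∠G = -71.9 deg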